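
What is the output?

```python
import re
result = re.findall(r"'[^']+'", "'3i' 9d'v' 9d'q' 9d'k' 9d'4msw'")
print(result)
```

["'3i'", "'v'", "'q'", "'k'", "'4msw'"]

`findall` yields the raw match text (5 of them) because the pattern has no groups.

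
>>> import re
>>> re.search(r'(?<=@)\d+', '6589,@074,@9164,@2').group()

The lookaround is zero-width — it requires the adjacent text to match without consuming it, so the asserted text isn't part of the match.
The match spans [6:9] → '074'.

'074'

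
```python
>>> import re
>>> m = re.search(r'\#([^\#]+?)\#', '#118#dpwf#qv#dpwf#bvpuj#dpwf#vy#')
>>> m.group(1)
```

The match spans [0:5] → '#118#'.
Captured: group 1 = '118'.

'118'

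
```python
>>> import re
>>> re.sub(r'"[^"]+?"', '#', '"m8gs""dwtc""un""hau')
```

Matches: at [0:6] → '"m8gs"'; at [6:12] → '"dwtc"'; at [12:16] → '"un"'.
`sub` substitutes '#' at each match site.

'###"hau'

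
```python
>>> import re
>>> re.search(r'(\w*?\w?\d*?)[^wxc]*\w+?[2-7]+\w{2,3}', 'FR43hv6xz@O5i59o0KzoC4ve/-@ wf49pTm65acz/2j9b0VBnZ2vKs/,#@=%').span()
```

The pattern matches zero or more of a word character (lazy), then optionally a word character, then zero or more of a digit (lazy) (captured); then zero or more of any character except [wxc]; then one or more of a word character (lazy), then one or more of a character in [2-7], then 2 to 3 of a word character.
Lazy quantifiers expand one character at a time until the remainder of the pattern can match.
`re.search` tries every starting position until one works.
The match spans [0:9] → 'FR43hv6xz'.
Captured: group 1 = 'F'.

(0, 9)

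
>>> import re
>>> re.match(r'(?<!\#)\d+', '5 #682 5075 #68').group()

With `match`, the pattern is implicitly anchored at the beginning.
The match spans [0:1] → '5'.

'5'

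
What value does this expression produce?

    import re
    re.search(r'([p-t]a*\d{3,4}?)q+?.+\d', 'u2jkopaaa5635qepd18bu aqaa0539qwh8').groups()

The pattern matches a character in [p-t], then zero or more of a literal 'a', then 3 to 4 of a digit (lazy) (captured); then one or more of the literal 'q' (lazy), then one or more of any character, then a digit.
Unlike `match`, `search` isn't anchored — it looks for the pattern anywhere in the string.
The match spans [5:34] → 'paaa5635qepd18bu aqaa0539qwh8'.
Captured: group 1 = 'paaa5635'.

('paaa5635',)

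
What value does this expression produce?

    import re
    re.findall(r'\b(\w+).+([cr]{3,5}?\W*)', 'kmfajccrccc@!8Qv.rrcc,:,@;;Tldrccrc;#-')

[('kmfajccrccc', 'crc;#-')]

Pattern: a word boundary (`\b`, zero-width); then one or more of a word character (captured); then one or more of any character; then 3 to 5 of one of [cr] (lazy), then zero or more of a non-word character (captured).
Matches: at [0:38] match 'kmfajccrccc@!8Qv.rrcc,:,@;;Tldrccrc;#-', groups = ('kmfajccrccc', 'crc;#-').
With 2 capturing groups, `findall` returns a 2-tuple per match.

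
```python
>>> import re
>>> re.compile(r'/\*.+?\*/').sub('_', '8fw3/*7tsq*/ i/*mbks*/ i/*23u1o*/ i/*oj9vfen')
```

'8fw3_ i_ i_ i/*oj9vfen'

Matches: at [4:12] → '/*7tsq*/'; at [14:22] → '/*mbks*/'; at [24:33] → '/*23u1o*/'.
Each match is replaced by '_'.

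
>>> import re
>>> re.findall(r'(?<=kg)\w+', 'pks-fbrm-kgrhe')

['rhe']

The lookaround is zero-width — it requires the adjacent text to match without consuming it, so the asserted text isn't part of the match.
Scanning left to right: at [11:14] → 'rhe'.
Since nothing is captured, `findall` lists the 1 matched substring directly.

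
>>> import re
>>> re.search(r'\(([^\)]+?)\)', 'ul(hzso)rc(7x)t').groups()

The match spans [2:8] → '(hzso)'.
Captured: group 1 = 'hzso'.

('hzso',)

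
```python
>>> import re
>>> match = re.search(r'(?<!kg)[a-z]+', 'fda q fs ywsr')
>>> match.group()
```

'fda'

The negative lookaround is zero-width — it rules out positions where the adjacent text would match, without consuming anything.
The match spans [0:3] → 'fda'.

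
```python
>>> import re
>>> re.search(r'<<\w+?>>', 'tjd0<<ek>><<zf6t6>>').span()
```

Unlike `match`, `search` isn't anchored — it looks for the pattern anywhere in the string.
The match spans [4:10] → '<<ek>>'.

(4, 10)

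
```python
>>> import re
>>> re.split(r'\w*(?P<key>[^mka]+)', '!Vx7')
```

['', '!Vx7', '']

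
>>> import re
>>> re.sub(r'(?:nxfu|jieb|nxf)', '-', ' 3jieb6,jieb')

' 3-6,-'

Matches: at [2:6] → 'jieb'; at [8:12] → 'jieb'.
`sub` substitutes '-' at each match site.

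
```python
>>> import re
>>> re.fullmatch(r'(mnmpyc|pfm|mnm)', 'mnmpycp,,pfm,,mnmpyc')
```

None

`re.fullmatch` requires the pattern to consume the entire string.
Here there's no way to consume every character, so the call returns None.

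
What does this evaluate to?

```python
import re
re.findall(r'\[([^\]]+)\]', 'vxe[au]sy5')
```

Walking the string: at [3:7] match '[au]', group 1 = 'au'.
One capturing group, so `findall` returns just the captured substring from the one match — 1 in all.

['au']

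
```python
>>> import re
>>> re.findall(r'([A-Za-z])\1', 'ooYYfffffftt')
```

['o', 'Y', 'f', 'f', 'f', 't']

A backreference is literal: `\1` must see the identical characters the first group matched.
Walking the string: at [0:2] match 'oo', group 1 = 'o'; at [2:4] match 'YY', group 1 = 'Y'; at [4:6] match 'ff', group 1 = 'f'; at [6:8] match 'ff', group 1 = 'f'; at [8:10] match 'ff', group 1 = 'f'; ….
With a single group, `findall` returns only what that group captured — 6 items.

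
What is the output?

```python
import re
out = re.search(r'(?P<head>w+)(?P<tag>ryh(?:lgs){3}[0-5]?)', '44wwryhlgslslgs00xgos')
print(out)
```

Pattern: one or more of a literal 'w' (captured as 'head'); then the literal 'ryh', then the literal 'lgs' repeated 3 times, then optionally a character in [0-5] (captured as 'tag').
Here the pattern never matches, so the call returns None.

None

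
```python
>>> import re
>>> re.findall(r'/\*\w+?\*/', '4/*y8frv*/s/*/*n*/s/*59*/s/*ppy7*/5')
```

Matches: at [1:10] → '/*y8frv*/'; at [13:18] → '/*n*/'; at [19:25] → '/*59*/'; at [26:34] → '/*ppy7*/'.
Since nothing is captured, `findall` lists the 4 matched substrings directly.

['/*y8frv*/', '/*n*/', '/*59*/', '/*ppy7*/']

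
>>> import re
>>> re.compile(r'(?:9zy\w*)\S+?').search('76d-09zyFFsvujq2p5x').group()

This matches the literal '9zy', then zero or more of a word character (non-capturing group); then one or more of a non-whitespace character (lazy).
`search` walks the string left to right and returns the first match it finds.
The match spans [5:19] → '9zyFFsvujq2p5x'.

'9zyFFsvujq2p5x'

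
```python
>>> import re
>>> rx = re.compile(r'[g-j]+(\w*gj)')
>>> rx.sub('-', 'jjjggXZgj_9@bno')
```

'-_9@bno'

The pattern matches one or more of a character in [g-j]; then zero or more of a word character, then the literal 'gj' (captured).
Matches: at [0:9] → 'jjjggXZgj'.
Every occurrence is swapped for '-'.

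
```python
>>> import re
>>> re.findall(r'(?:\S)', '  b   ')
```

['b']

Pattern: a non-whitespace character (non-capturing group).
No capturing groups, so `findall` returns the 1 full match string.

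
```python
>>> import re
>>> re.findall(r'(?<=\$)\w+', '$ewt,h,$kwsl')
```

Lookahead/lookbehind check context without consuming it, so the matched span excludes the asserted characters.
Walking the string: at [1:4] → 'ewt'; at [8:12] → 'kwsl'.
No capturing groups, so `findall` returns the 2 full match strings.

['ewt', 'kwsl']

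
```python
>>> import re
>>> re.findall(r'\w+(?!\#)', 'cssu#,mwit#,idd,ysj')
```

`(?!…)`/`(?<!…)` only lets a position through if the neighbouring text does NOT match; no characters are consumed.
With no groups in the pattern, `findall` gives back each whole match — 4 here.

['css', 'mwi', 'idd', 'ysj']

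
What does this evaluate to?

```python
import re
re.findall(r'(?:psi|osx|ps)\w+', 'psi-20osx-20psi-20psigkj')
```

['psi', 'psi', 'psigkj']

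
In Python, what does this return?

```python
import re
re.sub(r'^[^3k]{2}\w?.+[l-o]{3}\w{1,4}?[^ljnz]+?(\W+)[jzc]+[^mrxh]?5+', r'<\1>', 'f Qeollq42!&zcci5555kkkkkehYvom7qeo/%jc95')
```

'<!&>kkkkkehYvom7qeo/%jc95'

This matches anchored at the start of the string; then exactly 2 of any character except [3k], then optionally a word character, then one or more of any character; then exactly 3 of a character in [l-o], then 1 to 4 of a word character (lazy), then one or more of any character except [ljnz] (lazy); then one or more of a non-word character (captured); then one or more of one of [jzc]; then optionally any character except [mrxh], then one or more of the literal '5'.
Because the quantifier is non-greedy, it stops expanding at the earliest point where the rest of the pattern can succeed.
Matches: at [0:20] → 'f Qeollq42!&zcci5555'.
`\1` in the replacement pulls in group 1's text for each match.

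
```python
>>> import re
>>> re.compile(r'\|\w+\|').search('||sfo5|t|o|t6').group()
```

'|sfo5|'

`re.search` scans for the first position where the pattern succeeds.
The match spans [1:7] → '|sfo5|'.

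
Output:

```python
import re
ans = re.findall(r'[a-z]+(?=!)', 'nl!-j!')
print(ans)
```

['nl', 'j']

Because the assertion is zero-width, the text it checks is not consumed and won't appear in the result.
With no groups in the pattern, `findall` gives back each whole match — 2 here.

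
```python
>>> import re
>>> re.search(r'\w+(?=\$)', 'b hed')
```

None

Because the assertion is zero-width, the text it checks is not consumed and won't appear in the result.
`re.search` tries every starting position until one works.
Here nothing in the string fits, so the call returns None.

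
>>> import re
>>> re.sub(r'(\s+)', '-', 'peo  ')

'peo-'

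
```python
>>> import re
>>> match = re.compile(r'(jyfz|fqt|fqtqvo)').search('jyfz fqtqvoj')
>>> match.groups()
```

('jyfz',)

`re.search` scans for the first position where the pattern succeeds.
The match spans [0:4] → 'jyfz'.
Captured: group 1 = 'jyfz'.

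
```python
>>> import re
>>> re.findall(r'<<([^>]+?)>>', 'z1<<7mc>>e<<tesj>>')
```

['7mc', 'tesj']

Scanning left to right: at [2:9] match '<<7mc>>', group 1 = '7mc'; at [10:18] match '<<tesj>>', group 1 = 'tesj'.
With a single group, `findall` returns only what that group captured — 2 items.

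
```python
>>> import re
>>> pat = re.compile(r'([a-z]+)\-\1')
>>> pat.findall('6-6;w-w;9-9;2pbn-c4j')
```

`\1` is not a pattern — it's the concrete string captured by group 1, re-applied verbatim.
Matches: at [4:7] match 'w-w', group 1 = 'w'.
`findall` collects group 1 from the one match (1 total).

['w']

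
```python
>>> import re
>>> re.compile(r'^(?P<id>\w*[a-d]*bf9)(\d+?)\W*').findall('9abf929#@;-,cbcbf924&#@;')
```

The `?` after the quantifier makes it lazy — it takes as little as possible before letting the rest of the pattern try.
2 groups means the one result is a tuple of 2 captured strings — 1 here.

[('9abf9', '2')]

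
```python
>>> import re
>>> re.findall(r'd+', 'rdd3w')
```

['dd']

Since nothing is captured, `findall` lists the 1 matched substring directly.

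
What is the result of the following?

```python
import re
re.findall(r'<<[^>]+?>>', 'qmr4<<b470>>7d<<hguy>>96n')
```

Matches: at [4:12] → '<<b470>>'; at [14:22] → '<<hguy>>'.
Since nothing is captured, `findall` lists the 2 matched substrings directly.

['<<b470>>', '<<hguy>>']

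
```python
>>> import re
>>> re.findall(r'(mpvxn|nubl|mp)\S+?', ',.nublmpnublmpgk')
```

['nubl', 'nubl']

One capturing group, so `findall` returns just the captured substring from each match — 2 in all.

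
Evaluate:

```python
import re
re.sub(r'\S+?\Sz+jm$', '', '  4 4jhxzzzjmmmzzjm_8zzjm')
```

'  4 '

Pattern: one or more of a non-whitespace character (lazy); then a non-whitespace character, then one or more of the literal 'z', then the literal 'jm'; then anchored at the end.
Matches: at [4:25] → '4jhxzzzjmmmzzjm_8zzjm'.
`sub` substitutes '' at each match site.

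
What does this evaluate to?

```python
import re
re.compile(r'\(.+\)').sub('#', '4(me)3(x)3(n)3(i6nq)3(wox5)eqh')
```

Matches: at [1:27] → '(me)3(x)3(n)3(i6nq)3(wox5)'.
`sub` substitutes '#' at each match site.

'4#eqh'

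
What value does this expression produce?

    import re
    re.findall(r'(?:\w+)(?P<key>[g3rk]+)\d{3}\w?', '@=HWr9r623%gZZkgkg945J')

['r', 'g']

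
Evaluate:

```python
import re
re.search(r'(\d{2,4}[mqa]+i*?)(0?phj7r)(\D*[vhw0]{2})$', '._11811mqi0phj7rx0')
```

None

Pattern: 2 to 4 of a digit, then one or more of one of [mqa], then zero or more of a literal 'i' (lazy) (captured); then optionally the literal '0', then the literal 'phj', then the literal '7r' (captured); then zero or more of a non-digit, then exactly 2 of one of [vhw0] (captured); then anchored at the end.
`search` walks the string left to right and returns the first match it finds.
Here no position works, so the call returns None.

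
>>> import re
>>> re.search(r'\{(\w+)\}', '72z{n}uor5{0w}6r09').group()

`re.search` scans for the first position where the pattern succeeds.
The match spans [3:6] → '{n}'.
Captured: group 1 = 'n'.

'{n}'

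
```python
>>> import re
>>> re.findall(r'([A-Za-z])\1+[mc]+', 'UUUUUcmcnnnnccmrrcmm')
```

['U', 'n', 'r']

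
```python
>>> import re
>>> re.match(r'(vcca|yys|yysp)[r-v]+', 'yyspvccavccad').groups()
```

('yysp',)

With `match`, the pattern is implicitly anchored at the beginning.
The match spans [0:5] → 'yyspv'.
Captured: group 1 = 'yysp'.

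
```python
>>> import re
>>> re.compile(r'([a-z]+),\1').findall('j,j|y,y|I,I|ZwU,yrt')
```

['j', 'y']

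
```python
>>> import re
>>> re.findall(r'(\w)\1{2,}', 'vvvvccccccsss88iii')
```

['v', 'c', 's', 'i']

The backreference `\1` re-matches whatever the first group consumed, character for character.
Scanning left to right: at [0:4] match 'vvvv', group 1 = 'v'; at [4:10] match 'cccccc', group 1 = 'c'; at [10:13] match 'sss', group 1 = 's'; at [15:18] match 'iii', group 1 = 'i'.
`findall` collects group 1 from each match (4 total).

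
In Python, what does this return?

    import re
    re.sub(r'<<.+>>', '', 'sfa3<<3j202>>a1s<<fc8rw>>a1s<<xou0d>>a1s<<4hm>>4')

'sfa34'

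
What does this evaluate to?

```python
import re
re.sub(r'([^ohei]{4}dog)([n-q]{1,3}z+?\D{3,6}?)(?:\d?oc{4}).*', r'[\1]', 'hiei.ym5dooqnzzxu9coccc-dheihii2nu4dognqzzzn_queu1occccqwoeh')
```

Each match is replaced using the text its own group 1 captured.

'hiei.ym5dooqnzzxu9coccc-dheihii[2nu4dog]'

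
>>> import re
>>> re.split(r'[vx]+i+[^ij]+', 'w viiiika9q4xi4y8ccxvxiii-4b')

['w ', 'i4y8cc', '']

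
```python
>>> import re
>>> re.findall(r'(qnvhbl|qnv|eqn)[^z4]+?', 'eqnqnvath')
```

['eqn']

Walking the string: at [0:4] match 'eqnq', group 1 = 'eqn'.
`findall` collects group 1 from the one match (1 total).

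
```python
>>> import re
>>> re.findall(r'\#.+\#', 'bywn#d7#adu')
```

Scanning left to right: at [4:8] → '#d7#'.
`findall` yields the raw match text (1 of them) because the pattern has no groups.

['#d7#']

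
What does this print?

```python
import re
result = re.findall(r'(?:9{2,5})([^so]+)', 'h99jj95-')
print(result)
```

['jj95-']

Pattern: 2 to 5 of a literal '9' (non-capturing group); then one or more of any character except [so] (captured).
Matches: at [1:8] match '99jj95-', group 1 = 'jj95-'.
With a single group, `findall` returns only what that group captured — 1 item.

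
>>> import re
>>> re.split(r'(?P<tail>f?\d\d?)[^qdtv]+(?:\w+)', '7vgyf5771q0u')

['7vgy', 'f57', '']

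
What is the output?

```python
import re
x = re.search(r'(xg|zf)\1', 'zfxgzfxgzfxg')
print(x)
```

The backreference `\1` re-matches whatever the first group consumed, character for character.
`re.search` scans for the first position where the pattern succeeds.
Here no position works, so the call returns None.

None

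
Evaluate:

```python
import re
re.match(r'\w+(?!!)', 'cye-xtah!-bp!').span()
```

Because the assertion is negative and zero-width, positions next to the forbidden text are skipped.
`re.match` won't scan ahead — the pattern has to work from the very first character.
The match spans [0:3] → 'cye'.

(0, 3)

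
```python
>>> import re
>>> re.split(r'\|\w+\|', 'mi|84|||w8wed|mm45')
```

['mi', '|', 'mm45']

Each match becomes a cut point; 3 segments remain.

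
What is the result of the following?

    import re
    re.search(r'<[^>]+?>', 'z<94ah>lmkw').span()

(1, 7)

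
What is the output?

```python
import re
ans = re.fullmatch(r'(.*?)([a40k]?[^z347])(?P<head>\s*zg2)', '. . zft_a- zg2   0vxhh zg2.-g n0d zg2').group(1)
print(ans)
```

. . zft_a- zg2   0vxhh zg2.-g n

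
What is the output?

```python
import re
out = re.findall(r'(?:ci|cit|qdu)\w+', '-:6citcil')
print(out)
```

['citcil']

`findall` yields the raw match text (1 of them) because the pattern has no groups.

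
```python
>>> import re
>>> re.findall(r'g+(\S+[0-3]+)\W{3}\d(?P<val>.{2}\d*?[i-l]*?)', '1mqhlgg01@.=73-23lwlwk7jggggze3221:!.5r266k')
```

[('01@.=73-23lwlwk7jggggze3221', 'r2')]

Because the quantifier is non-greedy, it stops expanding at the earliest point where the rest of the pattern can succeed.
2 groups means the one result is a tuple of 2 captured strings — 1 here.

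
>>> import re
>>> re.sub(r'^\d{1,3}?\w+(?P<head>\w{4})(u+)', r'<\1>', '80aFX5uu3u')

The pattern matches anchored at the start of the string; then 1 to 3 of a digit (lazy), then one or more of a word character; then exactly 4 of a word character (captured as 'head'); then one or more of a literal 'u' (captured).
Matches: at [0:10] → '80aFX5uu3u'.
Each match is replaced using the text its own group 1 captured.

'<5uu3>'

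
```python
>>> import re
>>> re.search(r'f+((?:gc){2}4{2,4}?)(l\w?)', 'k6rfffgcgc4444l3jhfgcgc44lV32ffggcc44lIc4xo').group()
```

'fffgcgc4444l3'

The pattern matches one or more of a literal 'f'; then the literal 'gc' repeated 2 times, then 2 to 4 of a literal '4' (lazy) (captured); then the literal 'l', then optionally a word character (captured).
Unlike `match`, `search` isn't anchored — it looks for the pattern anywhere in the string.
The match spans [3:16] → 'fffgcgc4444l3'.
Captured: group 1 = 'gcgc4444', group 2 = 'l3'.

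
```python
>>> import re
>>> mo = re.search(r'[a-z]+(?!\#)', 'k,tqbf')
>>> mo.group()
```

'k'

The negative lookahead/lookbehind blocks any match where the forbidden context is present.
The match spans [0:1] → 'k'.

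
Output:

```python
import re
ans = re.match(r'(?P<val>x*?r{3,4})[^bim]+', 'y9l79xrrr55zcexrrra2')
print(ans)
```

None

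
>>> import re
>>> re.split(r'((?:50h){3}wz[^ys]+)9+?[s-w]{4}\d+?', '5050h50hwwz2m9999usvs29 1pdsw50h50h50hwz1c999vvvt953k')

['5050h50hwwz2m9999usvs29 1pdsw', '50h50h50hwz1c99', '53k']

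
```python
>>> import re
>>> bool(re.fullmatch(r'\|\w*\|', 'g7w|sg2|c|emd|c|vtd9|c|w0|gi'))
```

False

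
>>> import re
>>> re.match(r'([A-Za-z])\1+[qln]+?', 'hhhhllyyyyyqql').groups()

The match spans [0:5] → 'hhhhl'.
Captured: group 1 = 'h'.

('h',)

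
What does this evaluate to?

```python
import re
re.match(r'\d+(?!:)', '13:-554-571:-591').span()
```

(0, 1)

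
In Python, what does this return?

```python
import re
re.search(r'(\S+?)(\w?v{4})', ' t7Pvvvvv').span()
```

This matches one or more of a non-whitespace character (lazy) (captured); then optionally a word character, then exactly 4 of a literal 'v' (captured).
Unlike `match`, `search` isn't anchored — it looks for the pattern anywhere in the string.
The match spans [1:8] → 't7Pvvvv'.
Captured: group 1 = 't7', group 2 = 'Pvvvv'.

(1, 8)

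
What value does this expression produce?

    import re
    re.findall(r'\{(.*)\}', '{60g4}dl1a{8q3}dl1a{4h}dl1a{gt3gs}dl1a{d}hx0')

['60g4}dl1a{8q3}dl1a{4h}dl1a{gt3gs}dl1a{d']

Scanning left to right: at [0:41] match '{60g4}dl1a{8q3}dl1a{4h}dl1a{gt3gs}dl1a{d}', group 1 = '60g4}dl1a{8q3}dl1a{4h}dl1a{gt3gs}dl1a{d'.
One capturing group, so `findall` returns just the captured substring from the one match — 1 in all.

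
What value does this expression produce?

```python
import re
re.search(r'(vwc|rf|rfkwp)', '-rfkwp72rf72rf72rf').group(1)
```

'rf'

The match spans [1:3] → 'rf'.
Captured: group 1 = 'rf'.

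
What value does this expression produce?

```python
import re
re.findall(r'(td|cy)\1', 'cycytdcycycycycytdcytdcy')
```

['cy', 'cy', 'cy']

The backreference `\1` re-matches whatever the first group consumed, character for character.
Because there's exactly one group, `findall` drops the full match and keeps group 1 from each hit.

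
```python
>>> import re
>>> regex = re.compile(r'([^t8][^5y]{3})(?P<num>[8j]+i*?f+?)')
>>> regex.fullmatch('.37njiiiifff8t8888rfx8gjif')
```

`fullmatch` succeeds only if the pattern covers the string from start to end.
Here the string isn't matched end-to-end, so the call returns None.

None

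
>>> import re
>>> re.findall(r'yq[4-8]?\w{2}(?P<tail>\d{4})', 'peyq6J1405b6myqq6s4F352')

This matches the literal 'yq', then optionally a character in [4-8]; then exactly 2 of a word character; then exactly 4 of a digit (captured as 'tail').
One capturing group, so `findall` returns just the captured substring from the one match — 1 in all.

['1405']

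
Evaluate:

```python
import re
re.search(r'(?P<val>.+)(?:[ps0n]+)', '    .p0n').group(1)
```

The match spans [0:8] → '    .p0n'.
Captured: group 1 = '    .p0'.

'    .p0'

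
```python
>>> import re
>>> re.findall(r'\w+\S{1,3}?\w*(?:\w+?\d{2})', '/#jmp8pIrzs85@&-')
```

Pattern: one or more of a word character; then 1 to 3 of a non-whitespace character (lazy), then zero or more of a word character; then one or more of a word character (lazy), then exactly 2 of a digit (non-capturing group).
No capturing groups, so `findall` returns the 1 full match string.

['jmp8pIrzs85']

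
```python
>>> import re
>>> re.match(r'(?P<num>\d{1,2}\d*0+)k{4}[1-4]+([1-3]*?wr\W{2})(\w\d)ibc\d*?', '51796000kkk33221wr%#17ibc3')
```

The pattern matches 1 to 2 of a digit, then zero or more of a digit, then one or more of a literal '0' (captured as 'num'); then exactly 4 of the literal 'k', then one or more of a character in [1-4]; then zero or more of a character in [1-3] (lazy), then the literal 'wr', then exactly 2 of a non-word character (captured); then a word character, then a digit (captured); then the literal 'ibc', then zero or more of a digit (lazy).
`re.match` only tries the pattern at the start of the string.
Here position 0 doesn't satisfy it, so the call returns None.

None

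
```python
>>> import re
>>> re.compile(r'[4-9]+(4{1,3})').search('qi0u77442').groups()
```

('4',)

The match spans [4:8] → '7744'.
Captured: group 1 = '4'.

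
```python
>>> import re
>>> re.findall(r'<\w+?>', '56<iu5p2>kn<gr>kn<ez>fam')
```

['<iu5p2>', '<gr>', '<ez>']

Scanning left to right: at [2:9] → '<iu5p2>'; at [11:15] → '<gr>'; at [17:21] → '<ez>'.
No capturing groups, so `findall` returns the 3 full match strings.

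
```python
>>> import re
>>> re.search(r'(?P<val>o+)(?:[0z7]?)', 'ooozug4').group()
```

'oooz'

This matches one or more of a literal 'o' (captured as 'val'); then optionally one of [0z7] (non-capturing group).
`search` walks the string left to right and returns the first match it finds.
The match spans [0:4] → 'oooz'.
Captured: group 1 = 'ooo'.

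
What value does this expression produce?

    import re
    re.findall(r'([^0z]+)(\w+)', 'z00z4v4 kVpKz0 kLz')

[('4v4 kVpK', 'z0'), (' kL', 'z')]

Multiple groups make `findall` return tuples — one 2-tuple for each match.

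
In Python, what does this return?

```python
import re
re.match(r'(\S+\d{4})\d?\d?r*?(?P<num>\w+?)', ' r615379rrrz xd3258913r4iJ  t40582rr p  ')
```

This matches one or more of a non-whitespace character, then exactly 4 of a digit (captured); then optionally a digit, then optionally a digit, then zero or more of a literal 'r' (lazy); then one or more of a word character (lazy) (captured as 'num').
`match` is anchored at position 0; if the pattern doesn't fit there, it returns None.
Here the pattern fails at index 0, so the call returns None.

None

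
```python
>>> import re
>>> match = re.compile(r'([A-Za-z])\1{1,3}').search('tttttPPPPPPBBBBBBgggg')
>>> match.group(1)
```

't'

The match spans [0:4] → 'tttt'.
Captured: group 1 = 't'.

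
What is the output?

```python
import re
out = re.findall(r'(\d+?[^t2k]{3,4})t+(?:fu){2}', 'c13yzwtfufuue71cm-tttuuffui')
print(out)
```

['13yzw']

Pattern: one or more of a digit (lazy), then 3 to 4 of any character except [t2k] (captured); then one or more of a literal 't', then the literal 'fu' repeated 2 times.
Matches: at [1:11] match '13yzwtfufu', group 1 = '13yzw'.
`findall` collects group 1 from the one match (1 total).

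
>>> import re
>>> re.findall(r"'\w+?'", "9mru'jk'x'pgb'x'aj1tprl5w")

["'jk'", "'pgb'"]

Scanning left to right: at [4:8] → "'jk'"; at [9:14] → "'pgb'".
Since nothing is captured, `findall` lists the 2 matched substrings directly.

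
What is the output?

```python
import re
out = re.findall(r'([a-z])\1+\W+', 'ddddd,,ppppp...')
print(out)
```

['d', 'p']

After group 1 captures some text, `\1` only succeeds where that same text appears again.
Scanning left to right: at [0:7] match 'ddddd,,', group 1 = 'd'; at [7:15] match 'ppppp...', group 1 = 'p'.
With a single group, `findall` returns only what that group captured — 2 items.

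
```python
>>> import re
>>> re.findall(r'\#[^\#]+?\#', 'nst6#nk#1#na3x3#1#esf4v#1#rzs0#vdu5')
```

['#nk#', '#na3x3#', '#esf4v#', '#rzs0#']

No capturing groups, so `findall` returns the 4 full match strings.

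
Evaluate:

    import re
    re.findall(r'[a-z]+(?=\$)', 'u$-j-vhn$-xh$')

['u', 'vhn', 'xh']

The `(?=…)`/`(?<=…)` assertion just peeks at neighbouring text; it doesn't advance the match position.
Walking the string: at [0:1] → 'u'; at [5:8] → 'vhn'; at [10:12] → 'xh'.
With no groups in the pattern, `findall` gives back each whole match — 3 here.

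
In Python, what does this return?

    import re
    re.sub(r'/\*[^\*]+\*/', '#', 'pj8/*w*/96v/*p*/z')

'pj8#96v#z'

Matches: at [3:8] → '/*w*/'; at [11:16] → '/*p*/'.
Every occurrence is swapped for '#'.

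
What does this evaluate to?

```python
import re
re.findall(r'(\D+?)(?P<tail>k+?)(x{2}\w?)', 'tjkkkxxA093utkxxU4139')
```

The pattern matches one or more of a non-digit (lazy) (captured); then one or more of a literal 'k' (lazy) (captured as 'tail'); then exactly 2 of a literal 'x', then optionally a word character (captured).
Matches: at [0:8] match 'tjkkkxxA', groups = ('tj', 'kkk', 'xxA'); at [11:17] match 'utkxxU', groups = ('ut', 'k', 'xxU').
With 3 capturing groups, `findall` returns a 3-tuple per match.

[('tj', 'kkk', 'xxA'), ('ut', 'k', 'xxU')]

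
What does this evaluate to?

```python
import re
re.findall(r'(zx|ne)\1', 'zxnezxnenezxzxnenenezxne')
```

['ne', 'zx', 'ne']

`\1` is not a pattern — it's the concrete string captured by group 1, re-applied verbatim.
Scanning left to right: at [6:10] match 'nene', group 1 = 'ne'; at [10:14] match 'zxzx', group 1 = 'zx'; at [14:18] match 'nene', group 1 = 'ne'.
With a single group, `findall` returns only what that group captured — 3 items.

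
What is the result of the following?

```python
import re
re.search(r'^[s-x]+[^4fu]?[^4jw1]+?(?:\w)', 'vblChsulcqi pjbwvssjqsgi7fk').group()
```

'vblC'

Pattern: anchored at the start of the string; then one or more of a character in [s-x]; then optionally any character except [4fu], then one or more of any character except [4jw1] (lazy); then a word character (non-capturing group).
The match spans [0:4] → 'vblC'.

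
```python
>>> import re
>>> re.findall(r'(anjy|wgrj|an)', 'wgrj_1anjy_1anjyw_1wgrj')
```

['wgrj', 'anjy', 'anjy', 'wgrj']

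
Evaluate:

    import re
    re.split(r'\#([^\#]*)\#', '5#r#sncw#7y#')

Matches to split on: at [1:4] → '#r#'; at [8:12] → '#7y#'.
With a capturing group present, the delimiter's captured portion is kept in the result list.

['5', 'r', 'sncw', '7y', '']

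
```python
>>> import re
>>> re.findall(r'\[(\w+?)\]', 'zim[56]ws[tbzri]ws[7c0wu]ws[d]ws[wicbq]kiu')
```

Scanning left to right: at [3:7] match '[56]', group 1 = '56'; at [9:16] match '[tbzri]', group 1 = 'tbzri'; at [18:25] match '[7c0wu]', group 1 = '7c0wu'; at [27:30] match '[d]', group 1 = 'd'; at [32:39] match '[wicbq]', group 1 = 'wicbq'.
Because there's exactly one group, `findall` drops the full match and keeps group 1 from each hit.

['56', 'tbzri', '7c0wu', 'd', 'wicbq']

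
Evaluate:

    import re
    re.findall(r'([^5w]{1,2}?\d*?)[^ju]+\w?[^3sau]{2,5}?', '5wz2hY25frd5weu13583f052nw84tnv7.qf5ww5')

With a single group, `findall` returns only what that group captured — 2 items.

['z', 'u']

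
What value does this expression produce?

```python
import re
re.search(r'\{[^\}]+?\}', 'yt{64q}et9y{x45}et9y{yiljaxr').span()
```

The match spans [2:7] → '{64q}'.

(2, 7)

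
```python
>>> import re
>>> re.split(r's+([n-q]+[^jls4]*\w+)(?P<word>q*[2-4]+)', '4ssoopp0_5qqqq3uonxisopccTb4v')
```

['4', 'oopp0_5qqqq3uonxisopccTb', '4', 'v']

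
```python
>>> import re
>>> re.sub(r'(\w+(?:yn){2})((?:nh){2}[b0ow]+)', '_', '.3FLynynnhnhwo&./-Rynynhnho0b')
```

'._&./-Rynynhnho0b'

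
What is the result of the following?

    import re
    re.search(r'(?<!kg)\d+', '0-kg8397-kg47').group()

'0'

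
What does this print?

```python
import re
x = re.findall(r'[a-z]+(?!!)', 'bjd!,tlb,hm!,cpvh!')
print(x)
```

['bj', 'tlb', 'h', 'cpv']

Because the assertion is negative and zero-width, positions next to the forbidden text are skipped.
Matches: at [0:2] → 'bj'; at [5:8] → 'tlb'; at [9:10] → 'h'; at [13:16] → 'cpv'.
Since nothing is captured, `findall` lists the 4 matched substrings directly.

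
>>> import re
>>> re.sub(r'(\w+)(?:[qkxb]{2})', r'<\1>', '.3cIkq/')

The pattern matches one or more of a word character (captured); then exactly 2 of one of [qkxb] (non-capturing group).
Matches: at [1:6] → '3cIkq'.
The replacement refers to a captured group, so each match is rewritten using its own captured text.

'.<3cI>/'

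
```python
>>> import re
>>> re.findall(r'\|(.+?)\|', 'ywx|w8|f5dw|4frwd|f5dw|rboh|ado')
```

['w8', '4frwd', 'rboh']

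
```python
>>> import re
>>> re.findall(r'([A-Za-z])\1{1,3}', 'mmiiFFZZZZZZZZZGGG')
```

['m', 'i', 'F', 'Z', 'Z', 'G']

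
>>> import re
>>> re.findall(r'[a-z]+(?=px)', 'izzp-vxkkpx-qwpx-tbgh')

['vxkk', 'qw']

Lookahead/lookbehind check context without consuming it, so the matched span excludes the asserted characters.
Walking the string: at [5:9] → 'vxkk'; at [12:14] → 'qw'.
No capturing groups, so `findall` returns the 2 full match strings.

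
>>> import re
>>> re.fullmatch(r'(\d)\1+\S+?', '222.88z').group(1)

The match spans [0:7] → '222.88z'.
Captured: group 1 = '2'.

'2'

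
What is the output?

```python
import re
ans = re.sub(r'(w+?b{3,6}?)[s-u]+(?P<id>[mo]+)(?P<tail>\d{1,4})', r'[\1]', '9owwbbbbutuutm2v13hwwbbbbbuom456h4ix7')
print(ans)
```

Each match is replaced using the text its own group 1 captured.

9o[wwbbbb]v13h[wwbbbbb]h4ix7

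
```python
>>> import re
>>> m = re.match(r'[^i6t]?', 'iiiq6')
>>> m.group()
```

''

With `match`, the pattern is implicitly anchored at the beginning.
The match spans [0:0] → ''.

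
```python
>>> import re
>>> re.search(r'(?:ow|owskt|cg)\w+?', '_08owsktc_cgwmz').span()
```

`|` is ordered: at each position the engine commits to the first alternative that works.
The match spans [3:6] → 'ows'.

(3, 6)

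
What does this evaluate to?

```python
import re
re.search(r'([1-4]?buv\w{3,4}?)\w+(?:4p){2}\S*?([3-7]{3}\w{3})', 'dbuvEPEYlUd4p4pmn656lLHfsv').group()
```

This matches optionally a character in [1-4], then the literal 'buv', then 3 to 4 of a word character (lazy) (captured); then one or more of a word character, then the literal '4p' repeated 2 times, then zero or more of a non-whitespace character (lazy); then exactly 3 of a character in [3-7], then exactly 3 of a word character (captured).
Unlike `match`, `search` isn't anchored — it looks for the pattern anywhere in the string.
The match spans [1:23] → 'buvEPEYlUd4p4pmn656lLH'.
Captured: group 1 = 'buvEPE', group 2 = '656lLH'.

'buvEPEYlUd4p4pmn656lLH'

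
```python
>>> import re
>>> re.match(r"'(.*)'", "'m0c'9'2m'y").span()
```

`re.match` only tries the pattern at the start of the string.
The match spans [0:10] → "'m0c'9'2m'".
Captured: group 1 = "m0c'9'2m".

(0, 10)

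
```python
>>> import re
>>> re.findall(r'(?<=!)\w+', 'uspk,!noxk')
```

['noxk']

Lookahead/lookbehind check context without consuming it, so the matched span excludes the asserted characters.
Walking the string: at [6:10] → 'noxk'.
No capturing groups, so `findall` returns the 1 full match string.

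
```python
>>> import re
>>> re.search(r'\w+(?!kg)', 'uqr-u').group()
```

'uqr'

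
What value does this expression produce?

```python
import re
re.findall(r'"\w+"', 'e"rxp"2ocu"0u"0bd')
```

Since nothing is captured, `findall` lists the 2 matched substrings directly.

['"rxp"', '"0u"']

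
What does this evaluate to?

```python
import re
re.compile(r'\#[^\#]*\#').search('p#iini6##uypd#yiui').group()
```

'#iini6#'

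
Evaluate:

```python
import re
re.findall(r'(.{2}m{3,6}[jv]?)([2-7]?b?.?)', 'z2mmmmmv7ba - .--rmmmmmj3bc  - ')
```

With 2 capturing groups, `findall` returns a 2-tuple per match.

[('z2mmmmmv', '7ba'), ('-rmmmmmj', '3bc')]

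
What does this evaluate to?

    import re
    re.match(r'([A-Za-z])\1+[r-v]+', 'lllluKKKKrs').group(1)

The match spans [0:5] → 'llllu'.
Captured: group 1 = 'l'.

'l'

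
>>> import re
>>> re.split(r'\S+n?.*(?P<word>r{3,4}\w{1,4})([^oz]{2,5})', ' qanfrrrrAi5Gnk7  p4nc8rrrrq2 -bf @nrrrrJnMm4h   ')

Because the pattern has a capturing group, `split` also inserts each captured text between the pieces.

[' ', 'rrrJnMm', '4h   ', '']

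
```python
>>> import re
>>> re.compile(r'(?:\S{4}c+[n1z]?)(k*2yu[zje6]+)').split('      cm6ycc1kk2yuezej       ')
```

['      ', 'kk2yuezej', '       ']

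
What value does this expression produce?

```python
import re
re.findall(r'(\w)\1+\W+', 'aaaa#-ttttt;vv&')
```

`\1` has to match the exact text group 1 already captured.
Walking the string: at [0:6] match 'aaaa#-', group 1 = 'a'; at [6:12] match 'ttttt;', group 1 = 't'; at [12:15] match 'vv&', group 1 = 'v'.
One capturing group, so `findall` returns just the captured substring from each match — 3 in all.

['a', 't', 'v']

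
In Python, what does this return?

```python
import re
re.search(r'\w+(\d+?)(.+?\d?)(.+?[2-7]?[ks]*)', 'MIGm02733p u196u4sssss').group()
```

'MIGm02733p '

The pattern matches one or more of a word character; then one or more of a digit (lazy) (captured); then one or more of any character (lazy), then optionally a digit (captured); then one or more of any character (lazy), then optionally a character in [2-7], then zero or more of one of [ks] (captured).
Because the quantifier is non-greedy, it stops expanding at the earliest point where the rest of the pattern can succeed.
`re.search` tries every starting position until one works.
The match spans [0:11] → 'MIGm02733p '.
Captured: group 1 = '3', group 2 = 'p', group 3 = ' '.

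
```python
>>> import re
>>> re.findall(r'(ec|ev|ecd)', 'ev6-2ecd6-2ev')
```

Branches in `(...|...)` are attempted left-to-right; the first branch that allows the whole pattern to succeed is taken.
Scanning left to right: at [0:2] match 'ev', group 1 = 'ev'; at [5:7] match 'ec', group 1 = 'ec'; at [11:13] match 'ev', group 1 = 'ev'.
Because there's exactly one group, `findall` drops the full match and keeps group 1 from each hit.

['ev', 'ec', 'ev']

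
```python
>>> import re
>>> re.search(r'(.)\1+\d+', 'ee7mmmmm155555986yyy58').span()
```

`\1` has to match the exact text group 1 already captured.
The match spans [0:3] → 'ee7'.

(0, 3)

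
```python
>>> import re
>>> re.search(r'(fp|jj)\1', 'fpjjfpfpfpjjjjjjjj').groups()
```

('fp',)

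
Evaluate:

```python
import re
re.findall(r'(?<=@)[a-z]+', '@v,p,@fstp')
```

The lookaround is zero-width — it requires the adjacent text to match without consuming it, so the asserted text isn't part of the match.
Walking the string: at [1:2] → 'v'; at [6:10] → 'fstp'.
`findall` yields the raw match text (2 of them) because the pattern has no groups.

['v', 'fstp']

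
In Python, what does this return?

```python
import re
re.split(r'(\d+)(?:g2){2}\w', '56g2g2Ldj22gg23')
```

This matches one or more of a digit (captured); then the literal 'g2' repeated 2 times, then a word character.
Matches to split on: at [0:7] → '56g2g2L'.
The group in the pattern means `split` returns the separators' captures alongside the pieces.

['', '56', 'dj22gg23']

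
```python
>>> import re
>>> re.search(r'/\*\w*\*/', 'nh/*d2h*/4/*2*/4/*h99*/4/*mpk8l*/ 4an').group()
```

'/*d2h*/'

`re.search` tries every starting position until one works.
The match spans [2:9] → '/*d2h*/'.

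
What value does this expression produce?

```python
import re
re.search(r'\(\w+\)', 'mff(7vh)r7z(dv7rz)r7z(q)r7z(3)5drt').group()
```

`search` walks the string left to right and returns the first match it finds.
The match spans [3:8] → '(7vh)'.

'(7vh)'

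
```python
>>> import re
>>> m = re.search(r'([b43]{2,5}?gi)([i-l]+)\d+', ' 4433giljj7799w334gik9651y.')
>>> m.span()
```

(1, 14)

The match spans [1:14] → '4433giljj7799'.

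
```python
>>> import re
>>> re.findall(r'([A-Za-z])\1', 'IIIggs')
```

['I', 'g']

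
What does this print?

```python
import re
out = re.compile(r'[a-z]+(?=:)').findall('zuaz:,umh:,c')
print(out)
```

['zuaz', 'umh']

The lookaround is zero-width — it requires the adjacent text to match without consuming it, so the asserted text isn't part of the match.
Since nothing is captured, `findall` lists the 2 matched substrings directly.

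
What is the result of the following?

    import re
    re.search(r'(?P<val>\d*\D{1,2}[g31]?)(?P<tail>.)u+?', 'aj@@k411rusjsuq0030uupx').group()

This matches zero or more of a digit, then 1 to 2 of a non-digit, then optionally one of [g31] (captured as 'val'); then any character (captured as 'tail'); then one or more of a literal 'u' (lazy).
`search` walks the string left to right and returns the first match it finds.
The match spans [10:14] → 'sjsu'.
Captured: group 1 = 'sj', group 2 = 's'.

'sjsu'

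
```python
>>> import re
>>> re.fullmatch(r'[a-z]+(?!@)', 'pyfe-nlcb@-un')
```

None

`re.fullmatch` is like wrapping the pattern in `^…$` (in single-line mode).
Here there's no way to consume every character, so the call returns None.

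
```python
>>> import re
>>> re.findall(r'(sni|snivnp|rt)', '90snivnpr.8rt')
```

['sni', 'rt']

`|` is ordered: at each position the engine commits to the first alternative that works.
Matches: at [2:5] match 'sni', group 1 = 'sni'; at [11:13] match 'rt', group 1 = 'rt'.
With a single group, `findall` returns only what that group captured — 2 items.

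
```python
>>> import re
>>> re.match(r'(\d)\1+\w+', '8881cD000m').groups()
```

The match spans [0:10] → '8881cD000m'.
Captured: group 1 = '8'.

('8',)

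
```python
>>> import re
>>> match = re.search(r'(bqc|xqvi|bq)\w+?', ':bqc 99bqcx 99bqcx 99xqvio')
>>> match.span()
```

(1, 4)

`search` walks the string left to right and returns the first match it finds.
The match spans [1:4] → 'bqc'.
Captured: group 1 = 'bq'.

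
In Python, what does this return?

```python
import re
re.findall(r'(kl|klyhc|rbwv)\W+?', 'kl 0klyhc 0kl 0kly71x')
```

['kl', 'klyhc', 'kl']

Scanning left to right: at [0:3] match 'kl ', group 1 = 'kl'; at [4:10] match 'klyhc ', group 1 = 'klyhc'; at [11:14] match 'kl ', group 1 = 'kl'.
One capturing group, so `findall` returns just the captured substring from each match — 3 in all.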